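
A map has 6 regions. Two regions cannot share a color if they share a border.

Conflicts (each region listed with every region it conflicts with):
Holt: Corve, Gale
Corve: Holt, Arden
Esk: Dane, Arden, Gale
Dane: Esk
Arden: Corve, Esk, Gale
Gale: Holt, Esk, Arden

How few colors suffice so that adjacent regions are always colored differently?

3

Esk, Arden, Gale are mutually in conflict, so at least 3 colors are needed.
One proper 3-coloring: Holt=2, Corve=1, Esk=2, Dane=1, Arden=3, Gale=1. No two conflicting regions share a color.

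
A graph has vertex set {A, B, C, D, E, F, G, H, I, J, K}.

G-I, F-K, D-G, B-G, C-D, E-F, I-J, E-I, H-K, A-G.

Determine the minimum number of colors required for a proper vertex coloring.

A and G are adjacent, so at least 2 colors are needed.
2 colors suffice: color 1 → {C, E, G, J, K}; color 2 → {A, B, D, F, H, I}. Each edge has distinct colors on its endpoints.

2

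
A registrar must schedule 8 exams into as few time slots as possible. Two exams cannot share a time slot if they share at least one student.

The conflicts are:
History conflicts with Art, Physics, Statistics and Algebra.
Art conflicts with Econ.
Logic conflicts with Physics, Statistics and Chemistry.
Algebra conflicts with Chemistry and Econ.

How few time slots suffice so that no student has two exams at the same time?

3

The cycle Statistics-Logic-Chemistry-Algebra-History-Statistics has odd length 5, so it cannot be 2-colored; at least 3 time slots are needed.
Using 3 time slots: History=1, Art=2, Logic=1, Physics=2, Statistics=2, Algebra=2, Chemistry=3, Econ=1. Each listed conflict is separated.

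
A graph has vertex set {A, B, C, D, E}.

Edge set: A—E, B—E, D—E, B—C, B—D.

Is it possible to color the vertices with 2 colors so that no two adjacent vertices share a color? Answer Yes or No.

No

B, D, E form a triangle, so at least 3 colors are needed.
So 2 colors are not enough.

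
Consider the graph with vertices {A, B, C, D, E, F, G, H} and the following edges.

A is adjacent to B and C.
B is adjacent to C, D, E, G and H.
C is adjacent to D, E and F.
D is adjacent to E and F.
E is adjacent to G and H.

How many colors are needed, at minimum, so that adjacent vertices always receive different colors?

B, C, D, E are mutually adjacent (a clique of size 4), so at least 4 colors are needed.
4 colors suffice: color red → {B, F}; color blue → {C, G, H}; color green → {A, E}; color yellow → {D}. No two adjacent vertices share a color.

4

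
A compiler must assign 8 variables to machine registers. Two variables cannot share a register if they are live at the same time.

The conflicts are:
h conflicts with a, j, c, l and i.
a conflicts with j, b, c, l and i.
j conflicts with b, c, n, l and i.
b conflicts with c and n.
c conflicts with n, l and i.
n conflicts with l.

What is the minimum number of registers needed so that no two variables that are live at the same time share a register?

h, a, j, c, l are mutually in conflict, so at least 5 registers are needed.
A valid assignment using 5 registers: h=5, a=3, j=2, b=4, c=1, n=3, l=4, i=4. No two conflicting variables share a register.

5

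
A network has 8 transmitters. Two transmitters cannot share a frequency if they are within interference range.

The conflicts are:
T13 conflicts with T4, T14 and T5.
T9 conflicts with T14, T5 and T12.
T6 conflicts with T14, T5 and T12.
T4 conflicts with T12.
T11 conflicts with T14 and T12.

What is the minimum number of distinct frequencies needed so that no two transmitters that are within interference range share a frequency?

3

The cycle T4-T13-T14-T9-T12-T4 has odd length 5, so it cannot be 2-colored; at least 3 frequencies are needed.
3 frequencies suffice: frequency 1 → {T14, T5, T12}; frequency 2 → {T13, T9, T6, T11}; frequency 3 → {T4}. Every pair that conflicts lands in different frequencies.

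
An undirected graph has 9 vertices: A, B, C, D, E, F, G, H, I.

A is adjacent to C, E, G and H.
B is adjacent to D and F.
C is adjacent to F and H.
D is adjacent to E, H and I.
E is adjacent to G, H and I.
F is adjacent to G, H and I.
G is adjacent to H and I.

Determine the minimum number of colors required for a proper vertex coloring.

A, E, G, H are mutually adjacent (a clique of size 4), so at least 4 colors are needed.
One proper 4-coloring: A=4, B=1, C=3, D=3, E=2, F=2, G=3, H=1, I=1. Every edge joins two different colors.

4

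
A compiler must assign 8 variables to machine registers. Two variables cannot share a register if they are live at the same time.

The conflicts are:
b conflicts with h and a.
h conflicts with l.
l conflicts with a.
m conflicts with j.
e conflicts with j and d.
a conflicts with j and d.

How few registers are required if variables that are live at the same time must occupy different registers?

a and d conflict, so at least 2 registers are needed.
Using 2 registers: b=2, h=1, l=2, m=1, e=1, a=1, j=2, d=2. No two conflicting variables share a register.

2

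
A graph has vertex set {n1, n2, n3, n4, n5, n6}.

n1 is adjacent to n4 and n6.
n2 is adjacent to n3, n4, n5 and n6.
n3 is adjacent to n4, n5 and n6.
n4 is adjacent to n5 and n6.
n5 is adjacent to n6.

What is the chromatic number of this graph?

n2, n3, n4, n5, n6 form a clique, so at least 5 colors are needed.
5 colors suffice: color 1 → {n4}; color 2 → {n6}; color 3 → {n1, n5}; color 4 → {n2}; color 5 → {n3}. Each edge has distinct colors on its endpoints.

5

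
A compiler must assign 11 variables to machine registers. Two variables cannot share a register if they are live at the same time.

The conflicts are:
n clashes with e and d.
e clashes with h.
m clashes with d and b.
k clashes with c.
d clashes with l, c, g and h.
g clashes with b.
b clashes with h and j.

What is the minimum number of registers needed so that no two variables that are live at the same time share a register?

2

d and c conflict, so at least 2 registers are needed.
2 registers suffice: n=2, e=1, m=2, k=1, d=1, l=2, c=2, g=2, b=1, h=2, j=2. Every pair that conflicts lands in different registers.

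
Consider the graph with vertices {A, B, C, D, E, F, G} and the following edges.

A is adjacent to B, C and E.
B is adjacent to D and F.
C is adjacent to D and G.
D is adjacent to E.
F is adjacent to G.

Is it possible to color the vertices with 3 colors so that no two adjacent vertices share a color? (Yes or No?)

Yes

The chromatic number is 3. The cycle B-F-G-C-D-B has odd length 5, so it cannot be 2-colored; at least 3 colors are needed.
A valid assignment using 3 colors: A=2, B=1, C=1, D=2, E=1, F=3, G=2.
That is already a proper 3-coloring.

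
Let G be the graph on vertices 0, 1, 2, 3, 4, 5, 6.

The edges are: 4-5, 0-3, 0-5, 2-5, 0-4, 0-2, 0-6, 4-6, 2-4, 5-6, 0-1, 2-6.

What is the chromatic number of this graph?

0, 2, 4, 5, 6 are mutually adjacent (a clique of size 5), so at least 5 colors are needed.
5 colors suffice: 0=a, 1=b, 2=d, 3=b, 4=b, 5=c, 6=e. Each edge has distinct colors on its endpoints.

5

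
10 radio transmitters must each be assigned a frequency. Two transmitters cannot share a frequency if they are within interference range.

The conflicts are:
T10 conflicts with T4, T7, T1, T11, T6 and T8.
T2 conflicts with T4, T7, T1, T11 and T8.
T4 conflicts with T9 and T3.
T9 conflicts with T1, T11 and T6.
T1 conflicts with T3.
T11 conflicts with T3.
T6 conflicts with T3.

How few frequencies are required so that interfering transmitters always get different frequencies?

T9 and T1 conflict, so at least 2 frequencies are needed.
2 frequencies suffice: frequency 1 → {T10, T2, T9, T3}; frequency 2 → {T4, T7, T1, T11, T6, T8}. Each listed conflict is separated.

2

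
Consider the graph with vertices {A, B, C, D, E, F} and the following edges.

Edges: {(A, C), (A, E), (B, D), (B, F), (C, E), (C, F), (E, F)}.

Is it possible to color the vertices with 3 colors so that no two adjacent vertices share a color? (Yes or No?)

Yes

The chromatic number is 3. C, E, F are mutually adjacent, so at least 3 colors are needed.
One proper 3-coloring: A=1, B=2, C=3, D=1, E=2, F=1.
That is already a proper 3-coloring.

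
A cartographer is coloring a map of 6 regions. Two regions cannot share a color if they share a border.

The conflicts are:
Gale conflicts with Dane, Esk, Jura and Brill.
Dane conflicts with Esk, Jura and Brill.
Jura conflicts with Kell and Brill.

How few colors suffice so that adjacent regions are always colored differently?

4

Gale, Dane, Jura, Brill all conflict with each other, so at least 4 colors are needed.
4 colors suffice: color 1 → {Dane, Kell}; color 2 → {Esk, Jura}; color 3 → {Gale}; color 4 → {Brill}. No two conflicting regions share a color.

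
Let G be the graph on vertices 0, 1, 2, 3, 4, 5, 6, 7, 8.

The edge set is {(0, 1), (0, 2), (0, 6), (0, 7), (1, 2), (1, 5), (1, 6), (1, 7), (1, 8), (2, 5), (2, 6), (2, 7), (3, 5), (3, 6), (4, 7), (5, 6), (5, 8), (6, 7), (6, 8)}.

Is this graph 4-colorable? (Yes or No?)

0, 1, 2, 6, 7 are pairwise adjacent (a clique of size 5), so at least 5 colors are needed.
So 4 colors are not enough.

No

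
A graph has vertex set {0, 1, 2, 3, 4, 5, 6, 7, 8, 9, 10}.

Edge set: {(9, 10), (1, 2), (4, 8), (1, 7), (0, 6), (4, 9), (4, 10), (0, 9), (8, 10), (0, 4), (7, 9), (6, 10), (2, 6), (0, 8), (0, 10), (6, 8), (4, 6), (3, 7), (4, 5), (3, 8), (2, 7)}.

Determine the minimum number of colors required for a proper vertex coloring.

0, 4, 6, 8, 10 are mutually adjacent (a clique of size 5), so at least 5 colors are needed.
A valid assignment using 5 colors: 0=blue, 1=green, 2=blue, 3=blue, 4=red, 5=blue, 6=green, 7=red, 8=purple, 9=green, 10=yellow. No two adjacent vertices share a color.

5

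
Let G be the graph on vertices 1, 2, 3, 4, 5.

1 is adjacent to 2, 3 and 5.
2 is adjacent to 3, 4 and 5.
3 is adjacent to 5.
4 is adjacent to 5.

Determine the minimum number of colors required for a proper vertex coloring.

4

1, 2, 3, 5 form a clique, so at least 4 colors are needed.
4 colors suffice: color red → {5}; color blue → {2}; color green → {1, 4}; color yellow → {3}. No two adjacent vertices share a color.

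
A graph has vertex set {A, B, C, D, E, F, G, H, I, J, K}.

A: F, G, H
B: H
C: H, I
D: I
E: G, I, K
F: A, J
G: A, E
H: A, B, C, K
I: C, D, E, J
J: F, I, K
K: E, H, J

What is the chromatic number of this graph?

3

The cycle J-K-H-A-F-J has odd length 5, so it cannot be 2-colored; at least 3 colors are needed.
3 colors suffice: A=blue, B=blue, C=blue, D=blue, E=green, F=red, G=red, H=red, I=red, J=green, K=blue. Every edge joins two different colors.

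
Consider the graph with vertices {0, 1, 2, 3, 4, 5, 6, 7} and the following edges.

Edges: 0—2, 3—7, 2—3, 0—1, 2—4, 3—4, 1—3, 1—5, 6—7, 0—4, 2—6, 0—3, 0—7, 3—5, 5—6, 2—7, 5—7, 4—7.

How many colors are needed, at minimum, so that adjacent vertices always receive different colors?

5

0, 2, 3, 4, 7 are mutually adjacent (a clique of size 5), so at least 5 colors are needed.
A valid assignment using 5 colors: 0=c, 1=a, 2=d, 3=b, 4=e, 5=c, 6=b, 7=a. Each edge has distinct colors on its endpoints.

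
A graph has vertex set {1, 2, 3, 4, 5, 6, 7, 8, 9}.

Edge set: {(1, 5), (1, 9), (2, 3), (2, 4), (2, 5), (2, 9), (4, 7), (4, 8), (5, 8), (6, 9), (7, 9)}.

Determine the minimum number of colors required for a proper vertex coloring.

2 and 4 are adjacent, so at least 2 colors are needed.
2 colors suffice: color a → {1, 2, 6, 7, 8}; color b → {3, 4, 5, 9}. Every edge joins two different colors.

2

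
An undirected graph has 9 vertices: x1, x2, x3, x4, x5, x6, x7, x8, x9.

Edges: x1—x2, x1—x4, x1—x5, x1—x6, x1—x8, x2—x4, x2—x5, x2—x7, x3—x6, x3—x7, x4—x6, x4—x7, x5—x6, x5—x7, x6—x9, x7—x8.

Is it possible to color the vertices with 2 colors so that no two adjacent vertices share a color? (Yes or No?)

x1, x5, x6 form a triangle, so at least 3 colors are needed.
So 2 colors are not enough.

No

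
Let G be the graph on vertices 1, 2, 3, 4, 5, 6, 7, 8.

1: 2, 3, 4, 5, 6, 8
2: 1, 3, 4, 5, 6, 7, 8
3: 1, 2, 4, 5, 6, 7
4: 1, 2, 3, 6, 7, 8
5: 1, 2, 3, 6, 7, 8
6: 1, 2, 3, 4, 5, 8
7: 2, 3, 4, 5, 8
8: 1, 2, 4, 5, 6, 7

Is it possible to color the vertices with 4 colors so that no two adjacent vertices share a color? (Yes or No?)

No

1, 2, 4, 6, 8 form a clique, so at least 5 colors are needed.
So 4 colors are not enough.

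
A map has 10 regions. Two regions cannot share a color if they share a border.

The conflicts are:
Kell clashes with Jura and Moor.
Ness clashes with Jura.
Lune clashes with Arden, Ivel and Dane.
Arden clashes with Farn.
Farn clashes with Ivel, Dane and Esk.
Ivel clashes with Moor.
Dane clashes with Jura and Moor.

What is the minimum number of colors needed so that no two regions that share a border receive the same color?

Farn and Dane conflict, so at least 2 colors are needed.
2 colors suffice: color 1 → {Kell, Ness, Arden, Ivel, Dane, Esk}; color 2 → {Lune, Farn, Jura, Moor}. No two conflicting regions share a color.

2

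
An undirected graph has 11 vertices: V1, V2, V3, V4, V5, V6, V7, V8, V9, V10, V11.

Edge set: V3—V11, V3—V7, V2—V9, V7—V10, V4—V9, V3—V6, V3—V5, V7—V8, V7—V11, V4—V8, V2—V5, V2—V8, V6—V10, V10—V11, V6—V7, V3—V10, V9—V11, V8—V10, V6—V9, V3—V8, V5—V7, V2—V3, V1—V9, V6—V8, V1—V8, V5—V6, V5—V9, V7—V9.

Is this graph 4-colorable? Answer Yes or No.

V3, V6, V7, V8, V10 are pairwise adjacent (a clique of size 5), so at least 5 colors are needed.
So 4 colors are not enough.

No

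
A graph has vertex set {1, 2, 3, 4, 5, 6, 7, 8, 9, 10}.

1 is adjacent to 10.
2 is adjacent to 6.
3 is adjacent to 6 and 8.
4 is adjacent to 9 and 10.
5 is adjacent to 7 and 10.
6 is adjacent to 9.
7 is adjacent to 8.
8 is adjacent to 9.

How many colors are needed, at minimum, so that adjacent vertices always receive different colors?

7 and 8 are adjacent, so at least 2 colors are needed.
2 colors suffice: color a → {2, 3, 7, 9, 10}; color b → {1, 4, 5, 6, 8}. Every edge joins two different colors.

2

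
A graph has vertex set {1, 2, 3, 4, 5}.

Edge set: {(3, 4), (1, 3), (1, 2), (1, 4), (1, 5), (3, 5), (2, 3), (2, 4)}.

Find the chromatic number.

4

1, 2, 3, 4 are mutually adjacent (a clique of size 4), so at least 4 colors are needed.
4 colors suffice: color red → {1}; color blue → {3}; color green → {2, 5}; color yellow → {4}. No two adjacent vertices share a color.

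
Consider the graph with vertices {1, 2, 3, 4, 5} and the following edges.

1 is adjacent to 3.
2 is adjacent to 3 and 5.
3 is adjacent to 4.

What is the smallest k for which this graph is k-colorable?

2

1 and 3 are adjacent, so at least 2 colors are needed.
A valid assignment using 2 colors: 1=blue, 2=blue, 3=red, 4=blue, 5=red. Each edge has distinct colors on its endpoints.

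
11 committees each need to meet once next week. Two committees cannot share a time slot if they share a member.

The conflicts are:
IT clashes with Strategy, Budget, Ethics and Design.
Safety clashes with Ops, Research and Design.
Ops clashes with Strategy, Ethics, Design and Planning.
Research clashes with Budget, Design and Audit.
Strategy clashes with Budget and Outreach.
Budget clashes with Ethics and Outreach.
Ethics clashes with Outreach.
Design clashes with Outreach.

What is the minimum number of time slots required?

3

IT, Strategy, Budget pairwise conflict, so at least 3 time slots are needed.
Using 3 time slots: IT=2, Safety=3, Ops=2, Research=2, Strategy=3, Budget=1, Ethics=3, Design=1, Planning=1, Audit=1, Outreach=2. Every pair that conflicts lands in different time slots.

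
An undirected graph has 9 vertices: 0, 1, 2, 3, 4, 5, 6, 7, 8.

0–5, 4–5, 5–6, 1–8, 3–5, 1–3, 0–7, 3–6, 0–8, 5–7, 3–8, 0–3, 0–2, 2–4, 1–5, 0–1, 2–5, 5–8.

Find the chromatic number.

5

0, 1, 3, 5, 8 are pairwise adjacent (a clique of size 5), so at least 5 colors are needed.
5 colors suffice: 0=blue, 1=purple, 2=green, 3=green, 4=blue, 5=red, 6=blue, 7=green, 8=yellow. Each edge has distinct colors on its endpoints.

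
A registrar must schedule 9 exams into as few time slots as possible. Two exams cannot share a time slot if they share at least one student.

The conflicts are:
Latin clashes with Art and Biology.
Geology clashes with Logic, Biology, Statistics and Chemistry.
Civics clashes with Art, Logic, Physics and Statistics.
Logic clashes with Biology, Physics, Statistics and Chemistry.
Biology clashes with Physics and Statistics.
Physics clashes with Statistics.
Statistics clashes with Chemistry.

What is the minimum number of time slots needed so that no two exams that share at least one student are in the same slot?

Civics, Logic, Physics, Statistics are mutually in conflict, so at least 4 time slots are needed.
Using 4 time slots: Latin=2, Geology=4, Civics=3, Art=1, Logic=2, Biology=3, Physics=4, Statistics=1, Chemistry=3. Every pair that conflicts lands in different time slots.

4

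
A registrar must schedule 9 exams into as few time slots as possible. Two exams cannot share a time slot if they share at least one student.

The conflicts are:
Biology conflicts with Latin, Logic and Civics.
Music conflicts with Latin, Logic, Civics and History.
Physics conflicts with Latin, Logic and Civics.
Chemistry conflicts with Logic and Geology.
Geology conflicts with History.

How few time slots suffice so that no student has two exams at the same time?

3

The cycle Chemistry-Geology-History-Music-Logic-Chemistry has odd length 5, so it cannot be 2-colored; at least 3 time slots are needed.
3 time slots suffice: time slot 1 → {Latin, Logic, Civics, History}; time slot 2 → {Biology, Music, Physics, Geology}; time slot 3 → {Chemistry}. No two conflicting exams share a time slot.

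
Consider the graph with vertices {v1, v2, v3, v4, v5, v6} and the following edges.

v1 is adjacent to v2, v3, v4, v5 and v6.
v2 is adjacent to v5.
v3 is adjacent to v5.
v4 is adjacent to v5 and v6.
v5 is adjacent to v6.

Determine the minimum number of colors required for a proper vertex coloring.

4

v1, v4, v5, v6 form a clique, so at least 4 colors are needed.
4 colors suffice: v1=red, v2=green, v3=green, v4=yellow, v5=blue, v6=green. No two adjacent vertices share a color.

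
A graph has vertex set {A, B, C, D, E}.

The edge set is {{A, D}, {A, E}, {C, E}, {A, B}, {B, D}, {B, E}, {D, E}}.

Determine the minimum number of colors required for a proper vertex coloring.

A, B, D, E are pairwise adjacent (a clique of size 4), so at least 4 colors are needed.
A valid assignment using 4 colors: A=3, B=2, C=2, D=4, E=1. Each edge has distinct colors on its endpoints.

4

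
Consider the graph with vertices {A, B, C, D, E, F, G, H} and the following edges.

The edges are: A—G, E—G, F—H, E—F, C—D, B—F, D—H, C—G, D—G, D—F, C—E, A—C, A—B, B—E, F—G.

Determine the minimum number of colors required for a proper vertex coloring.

A, C, G form a triangle, so at least 3 colors are needed.
3 colors suffice: color red → {B, G, H}; color blue → {C, F}; color green → {A, D, E}. Every edge joins two different colors.

3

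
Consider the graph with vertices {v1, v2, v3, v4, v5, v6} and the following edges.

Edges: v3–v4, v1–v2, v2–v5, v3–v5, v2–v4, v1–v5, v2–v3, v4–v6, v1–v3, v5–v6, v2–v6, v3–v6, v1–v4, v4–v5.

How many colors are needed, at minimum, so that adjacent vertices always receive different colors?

v2, v3, v4, v5, v6 are pairwise adjacent (a clique of size 5), so at least 5 colors are needed.
A valid assignment using 5 colors: v1=5, v2=4, v3=3, v4=2, v5=1, v6=5. Each edge has distinct colors on its endpoints.

5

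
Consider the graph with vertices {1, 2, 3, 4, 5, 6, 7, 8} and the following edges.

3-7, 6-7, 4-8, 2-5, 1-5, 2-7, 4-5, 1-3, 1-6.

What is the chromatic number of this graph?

3

The cycle 2-5-1-3-7-2 has odd length 5, so it cannot be 2-colored; at least 3 colors are needed.
3 colors suffice: 1=red, 2=green, 3=blue, 4=red, 5=blue, 6=blue, 7=red, 8=blue. No two adjacent vertices share a color.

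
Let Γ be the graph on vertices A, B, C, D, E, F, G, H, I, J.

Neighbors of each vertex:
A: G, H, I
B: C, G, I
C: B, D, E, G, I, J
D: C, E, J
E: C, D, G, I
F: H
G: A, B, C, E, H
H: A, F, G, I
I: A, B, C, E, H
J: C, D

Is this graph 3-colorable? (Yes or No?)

Yes

The chromatic number is 3. A, H, I are mutually adjacent, so at least 3 colors are needed.
3 colors suffice: color 1 → {C, H}; color 2 → {D, F, G, I}; color 3 → {A, B, E, J}.
That is already a proper 3-coloring.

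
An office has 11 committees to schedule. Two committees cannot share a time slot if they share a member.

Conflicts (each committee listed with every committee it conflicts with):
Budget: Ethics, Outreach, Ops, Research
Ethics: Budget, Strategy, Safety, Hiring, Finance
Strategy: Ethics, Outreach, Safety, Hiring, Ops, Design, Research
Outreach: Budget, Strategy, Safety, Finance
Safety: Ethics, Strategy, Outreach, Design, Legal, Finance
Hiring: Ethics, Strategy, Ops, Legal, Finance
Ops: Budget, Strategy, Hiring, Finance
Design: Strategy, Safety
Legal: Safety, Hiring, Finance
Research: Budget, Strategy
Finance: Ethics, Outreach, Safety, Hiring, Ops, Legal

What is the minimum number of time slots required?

Ethics, Hiring, Finance pairwise conflict, so at least 3 time slots are needed.
3 time slots suffice: time slot 1 → {Budget, Strategy, Finance}; time slot 2 → {Safety, Hiring, Research}; time slot 3 → {Ethics, Outreach, Ops, Design, Legal}. Every pair that conflicts lands in different time slots.

3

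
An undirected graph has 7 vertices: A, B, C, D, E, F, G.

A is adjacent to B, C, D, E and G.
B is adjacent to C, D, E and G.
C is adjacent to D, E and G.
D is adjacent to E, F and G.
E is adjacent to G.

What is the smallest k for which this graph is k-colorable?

A, B, C, D, E, G form a clique, so at least 6 colors are needed.
6 colors suffice: color 1 → {D}; color 2 → {A, F}; color 3 → {E}; color 4 → {B}; color 5 → {G}; color 6 → {C}. Every edge joins two different colors.

6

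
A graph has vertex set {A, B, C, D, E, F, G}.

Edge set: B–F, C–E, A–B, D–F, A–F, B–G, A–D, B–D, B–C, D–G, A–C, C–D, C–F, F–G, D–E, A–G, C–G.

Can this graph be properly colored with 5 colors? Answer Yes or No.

No

A, B, C, D, F, G form a clique, so at least 6 colors are needed.
So 5 colors are not enough.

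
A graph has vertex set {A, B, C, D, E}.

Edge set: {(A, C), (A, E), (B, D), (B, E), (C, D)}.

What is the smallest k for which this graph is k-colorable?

3

The cycle A-C-D-B-E-A has odd length 5, so it cannot be 2-colored; at least 3 colors are needed.
3 colors suffice: color 1 → {D, E}; color 2 → {B, C}; color 3 → {A}. Every edge joins two different colors.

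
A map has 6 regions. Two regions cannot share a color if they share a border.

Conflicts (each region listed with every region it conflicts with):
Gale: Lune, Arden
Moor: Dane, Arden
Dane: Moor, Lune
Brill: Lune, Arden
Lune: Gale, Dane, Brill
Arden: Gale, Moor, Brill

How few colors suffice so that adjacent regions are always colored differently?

3

The cycle Moor-Arden-Brill-Lune-Dane-Moor has odd length 5, so it cannot be 2-colored; at least 3 colors are needed.
A valid assignment using 3 colors: Gale=2, Moor=2, Dane=3, Brill=2, Lune=1, Arden=1. Each listed conflict is separated.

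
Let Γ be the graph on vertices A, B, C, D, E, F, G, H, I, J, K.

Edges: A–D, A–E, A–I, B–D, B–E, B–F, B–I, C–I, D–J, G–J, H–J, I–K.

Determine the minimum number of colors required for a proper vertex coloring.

D and J are adjacent, so at least 2 colors are needed.
A valid assignment using 2 colors: A=red, B=red, C=red, D=blue, E=blue, F=blue, G=blue, H=blue, I=blue, J=red, K=red. Each edge has distinct colors on its endpoints.

2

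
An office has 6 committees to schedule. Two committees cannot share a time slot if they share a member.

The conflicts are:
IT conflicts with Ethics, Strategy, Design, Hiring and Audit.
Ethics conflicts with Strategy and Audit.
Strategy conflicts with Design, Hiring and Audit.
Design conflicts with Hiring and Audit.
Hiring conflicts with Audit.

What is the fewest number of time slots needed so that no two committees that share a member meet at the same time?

IT, Strategy, Design, Hiring, Audit pairwise conflict, so at least 5 time slots are needed.
Using 5 time slots: IT=1, Ethics=4, Strategy=3, Design=4, Hiring=5, Audit=2. Every pair that conflicts lands in different time slots.

5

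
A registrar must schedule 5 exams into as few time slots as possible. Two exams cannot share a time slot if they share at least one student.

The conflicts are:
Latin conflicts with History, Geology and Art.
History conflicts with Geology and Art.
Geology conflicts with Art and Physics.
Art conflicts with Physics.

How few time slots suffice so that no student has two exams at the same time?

Latin, History, Geology, Art all conflict with each other, so at least 4 time slots are needed.
4 time slots suffice: Latin=3, History=4, Geology=1, Art=2, Physics=3. Every pair that conflicts lands in different time slots.

4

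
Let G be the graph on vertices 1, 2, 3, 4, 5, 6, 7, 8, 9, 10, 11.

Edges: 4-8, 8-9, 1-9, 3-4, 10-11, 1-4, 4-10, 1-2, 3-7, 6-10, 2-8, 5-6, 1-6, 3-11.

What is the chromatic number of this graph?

2

5 and 6 are adjacent, so at least 2 colors are needed.
2 colors suffice: color red → {1, 3, 5, 8, 10}; color blue → {2, 4, 6, 7, 9, 11}. Each edge has distinct colors on its endpoints.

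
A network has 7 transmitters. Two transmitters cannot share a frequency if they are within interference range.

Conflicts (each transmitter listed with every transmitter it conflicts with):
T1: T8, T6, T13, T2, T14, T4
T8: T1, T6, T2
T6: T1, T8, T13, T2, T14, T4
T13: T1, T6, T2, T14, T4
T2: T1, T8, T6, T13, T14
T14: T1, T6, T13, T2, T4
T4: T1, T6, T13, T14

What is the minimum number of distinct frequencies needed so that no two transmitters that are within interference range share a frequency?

T1, T6, T13, T2, T14 are mutually in conflict, so at least 5 frequencies are needed.
5 frequencies suffice: T1=1, T8=3, T6=2, T13=3, T2=4, T14=5, T4=4. No two conflicting transmitters share a frequency.

5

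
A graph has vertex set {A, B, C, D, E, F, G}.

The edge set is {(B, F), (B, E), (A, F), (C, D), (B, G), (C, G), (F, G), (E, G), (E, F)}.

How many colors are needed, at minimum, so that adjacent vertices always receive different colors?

4

B, E, F, G are pairwise adjacent (a clique of size 4), so at least 4 colors are needed.
4 colors suffice: A=1, B=4, C=2, D=1, E=3, F=2, G=1. Every edge joins two different colors.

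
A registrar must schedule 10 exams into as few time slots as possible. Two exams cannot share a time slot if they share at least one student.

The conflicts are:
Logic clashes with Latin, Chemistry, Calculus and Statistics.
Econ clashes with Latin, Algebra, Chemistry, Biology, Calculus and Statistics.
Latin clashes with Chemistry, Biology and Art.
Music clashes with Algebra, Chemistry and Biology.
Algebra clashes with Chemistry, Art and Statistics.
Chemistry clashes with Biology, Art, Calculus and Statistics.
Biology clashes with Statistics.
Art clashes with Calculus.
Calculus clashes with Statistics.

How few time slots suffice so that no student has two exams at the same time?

Econ, Algebra, Chemistry, Statistics pairwise conflict, so at least 4 time slots are needed.
4 time slots suffice: time slot 1 → {Chemistry}; time slot 2 → {Latin, Music, Statistics}; time slot 3 → {Logic, Econ, Art}; time slot 4 → {Algebra, Biology, Calculus}. Each listed conflict is separated.

4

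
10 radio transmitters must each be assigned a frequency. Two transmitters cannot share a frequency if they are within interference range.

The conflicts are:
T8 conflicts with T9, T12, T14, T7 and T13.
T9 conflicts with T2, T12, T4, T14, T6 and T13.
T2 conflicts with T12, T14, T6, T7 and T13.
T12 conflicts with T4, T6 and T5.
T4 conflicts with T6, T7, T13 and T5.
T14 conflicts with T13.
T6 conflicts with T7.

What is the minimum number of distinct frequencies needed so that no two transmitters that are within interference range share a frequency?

T9, T2, T12, T6 are mutually in conflict, so at least 4 frequencies are needed.
Using 4 frequencies: T8=2, T9=1, T2=2, T12=3, T4=2, T14=4, T6=4, T7=1, T13=3, T5=1. No two conflicting transmitters share a frequency.

4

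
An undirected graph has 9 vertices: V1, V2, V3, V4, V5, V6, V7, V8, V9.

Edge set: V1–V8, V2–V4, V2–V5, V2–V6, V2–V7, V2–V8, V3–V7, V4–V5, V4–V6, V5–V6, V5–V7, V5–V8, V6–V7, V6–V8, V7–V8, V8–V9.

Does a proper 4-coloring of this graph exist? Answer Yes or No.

No

V2, V5, V6, V7, V8 are mutually adjacent (a clique of size 5), so at least 5 colors are needed.
So 4 colors are not enough.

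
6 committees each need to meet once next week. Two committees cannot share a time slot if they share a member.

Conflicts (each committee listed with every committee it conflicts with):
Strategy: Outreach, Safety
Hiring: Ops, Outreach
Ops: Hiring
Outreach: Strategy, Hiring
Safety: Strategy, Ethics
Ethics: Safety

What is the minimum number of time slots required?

Strategy and Safety conflict, so at least 2 time slots are needed.
2 time slots suffice: time slot 1 → {Strategy, Hiring, Ethics}; time slot 2 → {Ops, Outreach, Safety}. No two conflicting committees share a time slot.

2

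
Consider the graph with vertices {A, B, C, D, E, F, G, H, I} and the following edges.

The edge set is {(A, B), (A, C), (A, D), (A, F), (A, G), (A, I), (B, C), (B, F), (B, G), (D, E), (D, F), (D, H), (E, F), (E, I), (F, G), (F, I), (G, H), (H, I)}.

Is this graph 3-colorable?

A, B, F, G are pairwise adjacent (a clique of size 4), so at least 4 colors are needed.
So 3 colors are not enough.

No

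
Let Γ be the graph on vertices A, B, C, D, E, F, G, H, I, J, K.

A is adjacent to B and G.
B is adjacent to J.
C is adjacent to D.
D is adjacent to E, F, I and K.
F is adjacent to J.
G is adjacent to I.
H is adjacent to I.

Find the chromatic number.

3

The cycle G-I-D-F-J-B-A-G has odd length 7, so it cannot be 2-colored; at least 3 colors are needed.
A valid assignment using 3 colors: A=1, B=2, C=2, D=1, E=2, F=2, G=3, H=1, I=2, J=1, K=2. Each edge has distinct colors on its endpoints.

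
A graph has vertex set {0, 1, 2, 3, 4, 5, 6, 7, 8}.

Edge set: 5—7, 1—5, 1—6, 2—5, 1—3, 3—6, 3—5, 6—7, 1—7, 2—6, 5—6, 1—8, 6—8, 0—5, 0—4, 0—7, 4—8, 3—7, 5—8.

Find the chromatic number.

1, 3, 5, 6, 7 are mutually adjacent (a clique of size 5), so at least 5 colors are needed.
5 colors suffice: color red → {4, 5}; color blue → {0, 6}; color green → {1, 2}; color yellow → {7, 8}; color purple → {3}. Every edge joins two different colors.

5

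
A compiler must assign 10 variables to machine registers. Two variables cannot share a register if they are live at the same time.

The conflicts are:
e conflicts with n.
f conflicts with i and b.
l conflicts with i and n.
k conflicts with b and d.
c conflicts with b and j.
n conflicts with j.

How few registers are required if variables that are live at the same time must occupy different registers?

The cycle i-l-n-j-c-b-f-i has odd length 7, so it cannot be 2-colored; at least 3 registers are needed.
A valid assignment using 3 registers: e=2, f=2, l=2, k=2, c=3, i=1, b=1, d=1, n=1, j=2. Every pair that conflicts lands in different registers.

3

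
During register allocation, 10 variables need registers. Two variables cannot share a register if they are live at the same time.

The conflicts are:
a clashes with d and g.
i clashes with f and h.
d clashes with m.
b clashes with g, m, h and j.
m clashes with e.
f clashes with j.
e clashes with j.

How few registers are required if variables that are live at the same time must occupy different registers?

The cycle g-b-m-d-a-g has odd length 5, so it cannot be 2-colored; at least 3 registers are needed.
3 registers suffice: a=2, i=1, d=1, b=1, g=3, m=2, f=3, h=2, e=1, j=2. No two conflicting variables share a register.

3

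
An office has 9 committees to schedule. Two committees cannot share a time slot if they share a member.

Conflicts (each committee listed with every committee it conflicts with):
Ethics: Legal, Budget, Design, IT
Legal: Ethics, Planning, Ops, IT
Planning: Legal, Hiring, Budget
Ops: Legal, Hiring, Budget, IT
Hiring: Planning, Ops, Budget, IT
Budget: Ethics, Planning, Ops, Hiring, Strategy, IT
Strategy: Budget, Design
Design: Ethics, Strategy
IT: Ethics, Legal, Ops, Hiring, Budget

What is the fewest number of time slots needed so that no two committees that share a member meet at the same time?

Ops, Hiring, Budget, IT pairwise conflict, so at least 4 time slots are needed.
4 time slots suffice: Ethics=3, Legal=1, Planning=2, Ops=4, Hiring=3, Budget=1, Strategy=2, Design=1, IT=2. No two conflicting committees share a time slot.

4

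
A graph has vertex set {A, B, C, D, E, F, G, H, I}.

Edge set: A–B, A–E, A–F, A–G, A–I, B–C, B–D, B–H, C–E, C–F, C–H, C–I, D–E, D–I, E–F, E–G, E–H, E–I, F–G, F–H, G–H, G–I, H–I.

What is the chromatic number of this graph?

4

C, E, H, I are pairwise adjacent (a clique of size 4), so at least 4 colors are needed.
4 colors suffice: color 1 → {B, E}; color 2 → {F, I}; color 3 → {A, D, H}; color 4 → {C, G}. Every edge joins two different colors.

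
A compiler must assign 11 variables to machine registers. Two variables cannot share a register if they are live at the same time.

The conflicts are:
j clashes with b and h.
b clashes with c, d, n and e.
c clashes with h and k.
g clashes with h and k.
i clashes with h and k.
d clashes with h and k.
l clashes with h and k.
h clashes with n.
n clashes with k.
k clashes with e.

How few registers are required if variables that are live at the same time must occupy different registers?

2

j and h conflict, so at least 2 registers are needed.
A valid assignment using 2 registers: j=2, b=1, c=2, g=2, i=2, d=2, l=2, h=1, n=2, k=1, e=2. Every pair that conflicts lands in different registers.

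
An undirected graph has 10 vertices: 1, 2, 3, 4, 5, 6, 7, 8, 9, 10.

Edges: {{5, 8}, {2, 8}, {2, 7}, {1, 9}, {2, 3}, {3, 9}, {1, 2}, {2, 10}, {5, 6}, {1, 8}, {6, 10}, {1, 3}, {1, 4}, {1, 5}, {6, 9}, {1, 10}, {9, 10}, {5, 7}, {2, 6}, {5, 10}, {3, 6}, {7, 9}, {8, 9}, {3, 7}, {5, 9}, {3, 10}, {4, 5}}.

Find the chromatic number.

4

2, 3, 6, 10 form a clique, so at least 4 colors are needed.
4 colors suffice: color red → {1, 6, 7}; color blue → {3, 5}; color green → {2, 4, 9}; color yellow → {8, 10}. Each edge has distinct colors on its endpoints.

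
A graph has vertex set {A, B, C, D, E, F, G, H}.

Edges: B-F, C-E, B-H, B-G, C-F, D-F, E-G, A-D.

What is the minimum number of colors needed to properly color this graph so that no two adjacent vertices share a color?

3

The cycle C-E-G-B-F-C has odd length 5, so it cannot be 2-colored; at least 3 colors are needed.
One proper 3-coloring: A=2, B=1, C=1, D=1, E=3, F=2, G=2, H=2. Every edge joins two different colors.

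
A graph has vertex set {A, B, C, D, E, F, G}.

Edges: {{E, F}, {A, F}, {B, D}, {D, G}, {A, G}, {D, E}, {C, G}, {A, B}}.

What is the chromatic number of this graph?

The cycle A-F-E-D-G-A has odd length 5, so it cannot be 2-colored; at least 3 colors are needed.
3 colors suffice: color 1 → {A, C, D}; color 2 → {B, E, G}; color 3 → {F}. Each edge has distinct colors on its endpoints.

3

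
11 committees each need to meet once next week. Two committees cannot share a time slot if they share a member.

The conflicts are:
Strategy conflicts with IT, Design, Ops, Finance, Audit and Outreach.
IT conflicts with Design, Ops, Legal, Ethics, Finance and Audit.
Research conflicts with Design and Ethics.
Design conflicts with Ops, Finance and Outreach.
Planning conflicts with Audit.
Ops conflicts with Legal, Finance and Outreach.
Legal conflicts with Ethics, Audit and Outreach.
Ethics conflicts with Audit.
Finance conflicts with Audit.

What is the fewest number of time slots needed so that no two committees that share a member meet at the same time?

Strategy, IT, Design, Ops, Finance all conflict with each other, so at least 5 time slots are needed.
Using 5 time slots: Strategy=2, IT=1, Research=1, Design=3, Planning=1, Ops=4, Legal=2, Ethics=4, Finance=5, Audit=3, Outreach=1. No two conflicting committees share a time slot.

5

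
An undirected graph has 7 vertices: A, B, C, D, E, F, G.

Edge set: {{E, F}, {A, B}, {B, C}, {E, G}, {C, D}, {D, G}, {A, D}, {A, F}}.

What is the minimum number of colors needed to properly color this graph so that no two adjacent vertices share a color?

The cycle E-F-A-D-G-E has odd length 5, so it cannot be 2-colored; at least 3 colors are needed.
A valid assignment using 3 colors: A=1, B=2, C=1, D=2, E=1, F=2, G=3. Each edge has distinct colors on its endpoints.

3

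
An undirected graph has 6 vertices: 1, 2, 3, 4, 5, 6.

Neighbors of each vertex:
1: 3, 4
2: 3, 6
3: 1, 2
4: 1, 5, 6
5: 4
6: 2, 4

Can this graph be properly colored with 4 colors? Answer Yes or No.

Yes

The chromatic number is 3. The cycle 2-3-1-4-6-2 has odd length 5, so it cannot be 2-colored; at least 3 colors are needed.
3 colors suffice: 1=blue, 2=green, 3=red, 4=red, 5=blue, 6=blue.
Since 4 ≥ 3, a proper 4-coloring certainly exists.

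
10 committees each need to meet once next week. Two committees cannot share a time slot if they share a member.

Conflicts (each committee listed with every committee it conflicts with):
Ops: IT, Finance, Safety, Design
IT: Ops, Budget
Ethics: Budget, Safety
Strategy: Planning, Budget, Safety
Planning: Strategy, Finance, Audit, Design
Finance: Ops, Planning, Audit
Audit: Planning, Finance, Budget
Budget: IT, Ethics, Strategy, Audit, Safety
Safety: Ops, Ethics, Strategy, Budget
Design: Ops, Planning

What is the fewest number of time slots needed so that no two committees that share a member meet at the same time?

3

Planning, Finance, Audit pairwise conflict, so at least 3 time slots are needed.
3 time slots suffice: Ops=1, IT=2, Ethics=3, Strategy=3, Planning=1, Finance=2, Audit=3, Budget=1, Safety=2, Design=2. No two conflicting committees share a time slot.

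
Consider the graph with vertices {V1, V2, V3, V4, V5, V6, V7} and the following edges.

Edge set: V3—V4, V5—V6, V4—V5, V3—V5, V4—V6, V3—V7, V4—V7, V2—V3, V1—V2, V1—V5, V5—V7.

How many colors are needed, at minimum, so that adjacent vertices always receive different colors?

4

V3, V4, V5, V7 are mutually adjacent (a clique of size 4), so at least 4 colors are needed.
A valid assignment using 4 colors: V1=2, V2=1, V3=3, V4=2, V5=1, V6=3, V7=4. Each edge has distinct colors on its endpoints.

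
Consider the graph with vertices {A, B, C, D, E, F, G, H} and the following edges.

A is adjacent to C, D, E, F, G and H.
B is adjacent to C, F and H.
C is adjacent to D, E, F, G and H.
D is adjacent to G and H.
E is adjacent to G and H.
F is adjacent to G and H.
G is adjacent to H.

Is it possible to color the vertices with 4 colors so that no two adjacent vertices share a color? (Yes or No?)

A, C, E, G, H are mutually adjacent (a clique of size 5), so at least 5 colors are needed.
So 4 colors are not enough.

No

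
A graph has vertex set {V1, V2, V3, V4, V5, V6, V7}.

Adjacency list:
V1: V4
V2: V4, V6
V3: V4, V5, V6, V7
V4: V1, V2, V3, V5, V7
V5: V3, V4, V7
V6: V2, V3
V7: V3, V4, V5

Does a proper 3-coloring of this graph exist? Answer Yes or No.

V3, V4, V5, V7 are pairwise adjacent (a clique of size 4), so at least 4 colors are needed.
So 3 colors are not enough.

No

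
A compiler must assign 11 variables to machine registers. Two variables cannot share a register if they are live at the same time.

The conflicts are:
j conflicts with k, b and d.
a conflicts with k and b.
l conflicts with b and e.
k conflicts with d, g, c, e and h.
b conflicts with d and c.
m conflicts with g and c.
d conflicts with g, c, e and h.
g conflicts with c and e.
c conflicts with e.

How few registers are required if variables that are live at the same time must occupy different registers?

k, d, g, c, e are mutually in conflict, so at least 5 registers are needed.
Using 5 registers: j=3, a=2, l=2, k=1, b=1, m=1, d=2, g=5, c=3, e=4, h=3. No two conflicting variables share a register.

5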